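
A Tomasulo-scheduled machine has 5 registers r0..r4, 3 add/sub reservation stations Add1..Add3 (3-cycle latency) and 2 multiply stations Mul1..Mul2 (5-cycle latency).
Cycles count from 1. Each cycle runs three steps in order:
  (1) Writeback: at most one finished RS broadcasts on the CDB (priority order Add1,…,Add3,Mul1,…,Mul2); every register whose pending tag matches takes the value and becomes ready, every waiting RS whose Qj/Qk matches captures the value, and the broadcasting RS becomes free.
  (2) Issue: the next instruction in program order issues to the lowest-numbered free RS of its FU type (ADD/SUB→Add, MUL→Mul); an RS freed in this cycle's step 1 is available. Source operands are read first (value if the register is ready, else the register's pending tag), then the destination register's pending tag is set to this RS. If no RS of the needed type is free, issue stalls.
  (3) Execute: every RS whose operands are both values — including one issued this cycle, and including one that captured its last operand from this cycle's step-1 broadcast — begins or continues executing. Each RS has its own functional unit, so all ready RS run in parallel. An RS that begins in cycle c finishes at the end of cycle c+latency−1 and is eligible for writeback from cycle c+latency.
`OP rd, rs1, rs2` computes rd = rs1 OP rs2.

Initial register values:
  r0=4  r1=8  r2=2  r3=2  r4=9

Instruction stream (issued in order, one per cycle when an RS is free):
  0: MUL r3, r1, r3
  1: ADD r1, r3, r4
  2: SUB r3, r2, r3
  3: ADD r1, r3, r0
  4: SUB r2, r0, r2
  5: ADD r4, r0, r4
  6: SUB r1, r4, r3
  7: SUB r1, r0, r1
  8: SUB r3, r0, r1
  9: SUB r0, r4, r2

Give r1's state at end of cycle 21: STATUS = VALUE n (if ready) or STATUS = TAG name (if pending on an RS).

cycle 1: issue MUL r3<-Mul1 // r0:4,r1:8,r2:2,r3:Mul1,r4:9
cycle 2: issue ADD r1<-Add1 // r0:4,r1:Add1,r2:2,r3:Mul1,r4:9
cycle 3: issue SUB r3<-Add2 // r0:4,r1:Add1,r2:2,r3:Add2,r4:9
cycle 4: issue ADD r1<-Add3 // r0:4,r1:Add3,r2:2,r3:Add2,r4:9
cycle 5: stall // r0:4,r1:Add3,r2:2,r3:Add2,r4:9
cycle 6: CDB Mul1=16; stall // r0:4,r1:Add3,r2:2,r3:Add2,r4:9
cycle 7: stall // r0:4,r1:Add3,r2:2,r3:Add2,r4:9
cycle 8: stall // r0:4,r1:Add3,r2:2,r3:Add2,r4:9
cycle 9: CDB Add1=25; issue SUB r2<-Add1 // r0:4,r1:Add3,r2:Add1,r3:Add2,r4:9
cycle 10: CDB Add2=-14; issue ADD r4<-Add2 // r0:4,r1:Add3,r2:Add1,r3:-14,r4:Add2
cycle 11: stall // r0:4,r1:Add3,r2:Add1,r3:-14,r4:Add2
cycle 12: CDB Add1=2; issue SUB r1<-Add1 // r0:4,r1:Add1,r2:2,r3:-14,r4:Add2
cycle 13: CDB Add2=13; issue SUB r1<-Add2 // r0:4,r1:Add2,r2:2,r3:-14,r4:13
cycle 14: CDB Add3=-10; issue SUB r3<-Add3 // r0:4,r1:Add2,r2:2,r3:Add3,r4:13
cycle 15: stall // r0:4,r1:Add2,r2:2,r3:Add3,r4:13
cycle 16: CDB Add1=27; issue SUB r0<-Add1 // r0:Add1,r1:Add2,r2:2,r3:Add3,r4:13
cycle 17: - // r0:Add1,r1:Add2,r2:2,r3:Add3,r4:13
cycle 18: - // r0:Add1,r1:Add2,r2:2,r3:Add3,r4:13
cycle 19: CDB Add1=11 // r0:11,r1:Add2,r2:2,r3:Add3,r4:13
cycle 20: CDB Add2=-23 // r0:11,r1:-23,r2:2,r3:Add3,r4:13
cycle 21: - // r0:11,r1:-23,r2:2,r3:Add3,r4:13

STATUS = VALUE -23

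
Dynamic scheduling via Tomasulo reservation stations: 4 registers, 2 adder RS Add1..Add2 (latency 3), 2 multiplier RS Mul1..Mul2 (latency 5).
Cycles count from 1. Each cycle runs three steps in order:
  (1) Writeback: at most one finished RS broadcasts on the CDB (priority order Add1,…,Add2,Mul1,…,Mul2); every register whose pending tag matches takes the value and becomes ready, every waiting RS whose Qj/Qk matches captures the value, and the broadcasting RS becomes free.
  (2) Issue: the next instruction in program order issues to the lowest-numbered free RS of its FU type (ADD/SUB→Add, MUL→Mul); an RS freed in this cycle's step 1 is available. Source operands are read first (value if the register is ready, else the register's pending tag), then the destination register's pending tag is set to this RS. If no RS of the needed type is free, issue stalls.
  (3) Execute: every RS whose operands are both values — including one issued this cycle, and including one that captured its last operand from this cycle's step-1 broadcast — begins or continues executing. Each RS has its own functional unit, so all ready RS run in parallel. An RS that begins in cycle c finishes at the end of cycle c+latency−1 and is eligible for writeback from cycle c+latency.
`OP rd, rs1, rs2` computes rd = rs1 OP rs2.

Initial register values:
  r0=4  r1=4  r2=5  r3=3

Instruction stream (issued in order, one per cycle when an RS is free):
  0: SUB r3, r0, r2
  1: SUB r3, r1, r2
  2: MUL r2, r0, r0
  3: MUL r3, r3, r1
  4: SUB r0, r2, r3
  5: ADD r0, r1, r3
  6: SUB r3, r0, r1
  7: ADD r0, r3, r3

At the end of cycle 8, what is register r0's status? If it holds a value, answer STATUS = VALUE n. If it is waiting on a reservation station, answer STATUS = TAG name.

STATUS = TAG Add2

cycle 1: issue SUB r3<-Add1 // r0:4,r1:4,r2:5,r3:Add1
cycle 2: issue SUB r3<-Add2 // r0:4,r1:4,r2:5,r3:Add2
cycle 3: issue MUL r2<-Mul1 // r0:4,r1:4,r2:Mul1,r3:Add2
cycle 4: CDB Add1=-1; issue MUL r3<-Mul2 // r0:4,r1:4,r2:Mul1,r3:Mul2
cycle 5: CDB Add2=-1; issue SUB r0<-Add1 // r0:Add1,r1:4,r2:Mul1,r3:Mul2
cycle 6: issue ADD r0<-Add2 // r0:Add2,r1:4,r2:Mul1,r3:Mul2
cycle 7: stall // r0:Add2,r1:4,r2:Mul1,r3:Mul2
cycle 8: CDB Mul1=16; stall // r0:Add2,r1:4,r2:16,r3:Mul2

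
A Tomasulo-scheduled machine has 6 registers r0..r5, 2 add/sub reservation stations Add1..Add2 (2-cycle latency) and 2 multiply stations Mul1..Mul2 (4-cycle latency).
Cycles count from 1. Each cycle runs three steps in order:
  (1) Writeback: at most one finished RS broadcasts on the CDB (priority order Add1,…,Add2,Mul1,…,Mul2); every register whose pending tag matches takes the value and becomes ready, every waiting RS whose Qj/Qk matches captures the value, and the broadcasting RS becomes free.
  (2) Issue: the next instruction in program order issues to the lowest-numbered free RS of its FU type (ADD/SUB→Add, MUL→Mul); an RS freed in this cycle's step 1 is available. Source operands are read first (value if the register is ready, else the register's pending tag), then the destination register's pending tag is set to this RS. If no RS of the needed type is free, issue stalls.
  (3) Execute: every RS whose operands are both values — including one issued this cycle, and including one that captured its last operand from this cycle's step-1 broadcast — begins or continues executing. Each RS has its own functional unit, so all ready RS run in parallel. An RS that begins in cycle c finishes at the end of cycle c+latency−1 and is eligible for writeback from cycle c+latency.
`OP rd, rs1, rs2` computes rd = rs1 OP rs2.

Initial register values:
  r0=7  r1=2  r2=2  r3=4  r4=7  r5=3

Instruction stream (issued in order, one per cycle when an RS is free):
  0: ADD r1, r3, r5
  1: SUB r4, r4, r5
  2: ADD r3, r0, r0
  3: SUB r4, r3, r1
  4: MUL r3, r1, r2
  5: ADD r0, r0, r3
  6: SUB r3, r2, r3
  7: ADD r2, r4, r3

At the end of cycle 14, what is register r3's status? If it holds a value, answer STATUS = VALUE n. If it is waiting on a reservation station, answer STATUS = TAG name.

  c1: issue ADD r1<-Add1  regs: r0:7,r1:Add1,r2:2,r3:4,r4:7,r5:3
  c2: issue SUB r4<-Add2  regs: r0:7,r1:Add1,r2:2,r3:4,r4:Add2,r5:3
  c3: CDB Add1=7; issue ADD r3<-Add1  regs: r0:7,r1:7,r2:2,r3:Add1,r4:Add2,r5:3
  c4: CDB Add2=4; issue SUB r4<-Add2  regs: r0:7,r1:7,r2:2,r3:Add1,r4:Add2,r5:3
  c5: CDB Add1=14; issue MUL r3<-Mul1  regs: r0:7,r1:7,r2:2,r3:Mul1,r4:Add2,r5:3
  c6: issue ADD r0<-Add1  regs: r0:Add1,r1:7,r2:2,r3:Mul1,r4:Add2,r5:3
  c7: CDB Add2=7; issue SUB r3<-Add2  regs: r0:Add1,r1:7,r2:2,r3:Add2,r4:7,r5:3
  c8: stall  regs: r0:Add1,r1:7,r2:2,r3:Add2,r4:7,r5:3
  c9: CDB Mul1=14; stall  regs: r0:Add1,r1:7,r2:2,r3:Add2,r4:7,r5:3
  c10: stall  regs: r0:Add1,r1:7,r2:2,r3:Add2,r4:7,r5:3
  c11: CDB Add1=21; issue ADD r2<-Add1  regs: r0:21,r1:7,r2:Add1,r3:Add2,r4:7,r5:3
  c12: CDB Add2=-12  regs: r0:21,r1:7,r2:Add1,r3:-12,r4:7,r5:3
  c13: -  regs: r0:21,r1:7,r2:Add1,r3:-12,r4:7,r5:3
  c14: CDB Add1=-5  regs: r0:21,r1:7,r2:-5,r3:-12,r4:7,r5:3

STATUS = VALUE -12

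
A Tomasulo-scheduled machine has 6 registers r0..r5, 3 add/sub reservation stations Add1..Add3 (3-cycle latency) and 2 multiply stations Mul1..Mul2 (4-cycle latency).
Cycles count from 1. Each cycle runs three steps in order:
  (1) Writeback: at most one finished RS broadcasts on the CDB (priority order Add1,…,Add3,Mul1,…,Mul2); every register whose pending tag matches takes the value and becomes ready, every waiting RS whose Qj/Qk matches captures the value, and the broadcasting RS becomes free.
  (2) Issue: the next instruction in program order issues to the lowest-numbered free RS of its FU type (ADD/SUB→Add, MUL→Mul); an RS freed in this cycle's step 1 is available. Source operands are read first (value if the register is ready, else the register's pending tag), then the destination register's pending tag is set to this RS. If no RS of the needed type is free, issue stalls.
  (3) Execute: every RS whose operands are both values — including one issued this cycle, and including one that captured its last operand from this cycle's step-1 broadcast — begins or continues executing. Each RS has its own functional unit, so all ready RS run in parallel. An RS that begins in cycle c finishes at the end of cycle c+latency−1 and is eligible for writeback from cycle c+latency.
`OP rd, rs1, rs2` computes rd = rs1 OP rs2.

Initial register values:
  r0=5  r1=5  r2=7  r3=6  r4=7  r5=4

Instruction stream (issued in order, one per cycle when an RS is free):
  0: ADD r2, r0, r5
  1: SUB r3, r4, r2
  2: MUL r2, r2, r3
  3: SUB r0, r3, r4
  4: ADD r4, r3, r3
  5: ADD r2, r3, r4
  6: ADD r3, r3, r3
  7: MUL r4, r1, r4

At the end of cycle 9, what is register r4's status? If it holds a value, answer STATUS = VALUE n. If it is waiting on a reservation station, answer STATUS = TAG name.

STATUS = TAG Add3

c1: issue ADD r2<-Add1 | r0:5,r1:5,r2:Add1,r3:6,r4:7,r5:4
c2: issue SUB r3<-Add2 | r0:5,r1:5,r2:Add1,r3:Add2,r4:7,r5:4
c3: issue MUL r2<-Mul1 | r0:5,r1:5,r2:Mul1,r3:Add2,r4:7,r5:4
c4: CDB Add1=9; issue SUB r0<-Add1 | r0:Add1,r1:5,r2:Mul1,r3:Add2,r4:7,r5:4
c5: issue ADD r4<-Add3 | r0:Add1,r1:5,r2:Mul1,r3:Add2,r4:Add3,r5:4
c6: stall | r0:Add1,r1:5,r2:Mul1,r3:Add2,r4:Add3,r5:4
c7: CDB Add2=-2; issue ADD r2<-Add2 | r0:Add1,r1:5,r2:Add2,r3:-2,r4:Add3,r5:4
c8: stall | r0:Add1,r1:5,r2:Add2,r3:-2,r4:Add3,r5:4
c9: stall | r0:Add1,r1:5,r2:Add2,r3:-2,r4:Add3,r5:4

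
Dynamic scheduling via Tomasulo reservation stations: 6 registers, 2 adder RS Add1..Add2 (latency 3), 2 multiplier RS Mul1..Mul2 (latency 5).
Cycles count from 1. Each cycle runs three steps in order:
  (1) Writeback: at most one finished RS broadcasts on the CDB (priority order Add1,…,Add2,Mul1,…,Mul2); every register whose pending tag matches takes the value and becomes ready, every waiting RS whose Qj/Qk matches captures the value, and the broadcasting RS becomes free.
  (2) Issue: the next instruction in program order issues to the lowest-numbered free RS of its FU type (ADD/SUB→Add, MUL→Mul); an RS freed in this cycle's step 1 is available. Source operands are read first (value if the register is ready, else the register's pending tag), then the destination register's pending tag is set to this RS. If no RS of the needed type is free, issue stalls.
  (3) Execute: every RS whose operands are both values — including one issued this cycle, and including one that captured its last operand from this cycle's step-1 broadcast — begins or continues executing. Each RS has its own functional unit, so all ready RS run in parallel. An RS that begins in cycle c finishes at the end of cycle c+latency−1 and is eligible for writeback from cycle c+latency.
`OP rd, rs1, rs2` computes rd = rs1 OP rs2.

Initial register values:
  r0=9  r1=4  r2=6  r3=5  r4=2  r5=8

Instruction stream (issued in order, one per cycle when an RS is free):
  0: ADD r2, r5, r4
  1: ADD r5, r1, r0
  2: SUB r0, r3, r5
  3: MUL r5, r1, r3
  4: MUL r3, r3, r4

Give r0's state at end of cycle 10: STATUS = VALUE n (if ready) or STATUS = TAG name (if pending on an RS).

c1: issue ADD r2<-Add1 | r0:9,r1:4,r2:Add1,r3:5,r4:2,r5:8
c2: issue ADD r5<-Add2 | r0:9,r1:4,r2:Add1,r3:5,r4:2,r5:Add2
c3: stall | r0:9,r1:4,r2:Add1,r3:5,r4:2,r5:Add2
c4: CDB Add1=10; issue SUB r0<-Add1 | r0:Add1,r1:4,r2:10,r3:5,r4:2,r5:Add2
c5: CDB Add2=13; issue MUL r5<-Mul1 | r0:Add1,r1:4,r2:10,r3:5,r4:2,r5:Mul1
c6: issue MUL r3<-Mul2 | r0:Add1,r1:4,r2:10,r3:Mul2,r4:2,r5:Mul1
c7: - | r0:Add1,r1:4,r2:10,r3:Mul2,r4:2,r5:Mul1
c8: CDB Add1=-8 | r0:-8,r1:4,r2:10,r3:Mul2,r4:2,r5:Mul1
c9: - | r0:-8,r1:4,r2:10,r3:Mul2,r4:2,r5:Mul1
c10: CDB Mul1=20 | r0:-8,r1:4,r2:10,r3:Mul2,r4:2,r5:20

STATUS = VALUE -8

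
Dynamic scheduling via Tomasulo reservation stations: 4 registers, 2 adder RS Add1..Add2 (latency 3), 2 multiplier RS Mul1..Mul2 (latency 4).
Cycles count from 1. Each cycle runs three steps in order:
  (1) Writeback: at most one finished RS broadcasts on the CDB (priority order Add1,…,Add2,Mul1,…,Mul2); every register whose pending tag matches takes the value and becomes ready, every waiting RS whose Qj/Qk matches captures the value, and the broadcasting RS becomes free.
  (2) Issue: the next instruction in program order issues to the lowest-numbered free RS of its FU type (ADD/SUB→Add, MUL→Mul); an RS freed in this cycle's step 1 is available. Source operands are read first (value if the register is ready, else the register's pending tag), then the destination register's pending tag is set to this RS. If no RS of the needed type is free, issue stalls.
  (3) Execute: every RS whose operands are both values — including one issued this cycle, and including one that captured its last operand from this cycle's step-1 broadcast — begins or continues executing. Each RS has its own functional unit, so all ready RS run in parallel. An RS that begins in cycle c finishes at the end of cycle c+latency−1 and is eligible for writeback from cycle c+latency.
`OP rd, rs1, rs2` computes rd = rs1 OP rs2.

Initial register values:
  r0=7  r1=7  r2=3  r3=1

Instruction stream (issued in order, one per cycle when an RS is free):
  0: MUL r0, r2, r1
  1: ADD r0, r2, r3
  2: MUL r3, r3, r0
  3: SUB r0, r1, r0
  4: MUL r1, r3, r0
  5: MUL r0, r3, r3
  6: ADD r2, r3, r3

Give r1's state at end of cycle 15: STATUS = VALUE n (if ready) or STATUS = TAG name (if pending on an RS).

c1: issue MUL r0<-Mul1 | r0:Mul1,r1:7,r2:3,r3:1
c2: issue ADD r0<-Add1 | r0:Add1,r1:7,r2:3,r3:1
c3: issue MUL r3<-Mul2 | r0:Add1,r1:7,r2:3,r3:Mul2
c4: issue SUB r0<-Add2 | r0:Add2,r1:7,r2:3,r3:Mul2
c5: CDB Add1=4; stall | r0:Add2,r1:7,r2:3,r3:Mul2
c6: CDB Mul1=21; issue MUL r1<-Mul1 | r0:Add2,r1:Mul1,r2:3,r3:Mul2
c7: stall | r0:Add2,r1:Mul1,r2:3,r3:Mul2
c8: CDB Add2=3; stall | r0:3,r1:Mul1,r2:3,r3:Mul2
c9: CDB Mul2=4; issue MUL r0<-Mul2 | r0:Mul2,r1:Mul1,r2:3,r3:4
c10: issue ADD r2<-Add1 | r0:Mul2,r1:Mul1,r2:Add1,r3:4
c11: - | r0:Mul2,r1:Mul1,r2:Add1,r3:4
c12: - | r0:Mul2,r1:Mul1,r2:Add1,r3:4
c13: CDB Add1=8 | r0:Mul2,r1:Mul1,r2:8,r3:4
c14: CDB Mul1=12 | r0:Mul2,r1:12,r2:8,r3:4
c15: CDB Mul2=16 | r0:16,r1:12,r2:8,r3:4

STATUS = VALUE 12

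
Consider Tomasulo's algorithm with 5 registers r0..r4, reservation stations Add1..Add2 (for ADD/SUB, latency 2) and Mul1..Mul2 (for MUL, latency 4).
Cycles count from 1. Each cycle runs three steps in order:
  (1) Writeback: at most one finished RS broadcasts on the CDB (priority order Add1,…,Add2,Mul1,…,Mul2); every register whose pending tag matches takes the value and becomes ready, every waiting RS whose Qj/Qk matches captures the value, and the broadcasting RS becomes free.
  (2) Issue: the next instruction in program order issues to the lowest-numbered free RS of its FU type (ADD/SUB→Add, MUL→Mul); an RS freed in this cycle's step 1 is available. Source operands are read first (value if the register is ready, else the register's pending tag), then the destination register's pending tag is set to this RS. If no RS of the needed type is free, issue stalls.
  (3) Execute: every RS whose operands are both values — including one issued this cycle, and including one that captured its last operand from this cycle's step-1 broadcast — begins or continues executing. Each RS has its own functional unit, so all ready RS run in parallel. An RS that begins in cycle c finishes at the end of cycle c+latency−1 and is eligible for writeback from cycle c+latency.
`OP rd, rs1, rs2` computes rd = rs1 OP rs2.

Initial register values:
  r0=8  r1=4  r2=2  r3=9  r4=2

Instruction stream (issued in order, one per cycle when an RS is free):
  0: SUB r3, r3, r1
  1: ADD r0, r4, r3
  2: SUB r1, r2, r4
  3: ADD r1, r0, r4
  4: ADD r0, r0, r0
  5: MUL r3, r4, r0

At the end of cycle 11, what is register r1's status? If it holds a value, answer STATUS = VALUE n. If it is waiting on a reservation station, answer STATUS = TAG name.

  c1: issue SUB r3<-Add1  regs: r0:8,r1:4,r2:2,r3:Add1,r4:2
  c2: issue ADD r0<-Add2  regs: r0:Add2,r1:4,r2:2,r3:Add1,r4:2
  c3: CDB Add1=5; issue SUB r1<-Add1  regs: r0:Add2,r1:Add1,r2:2,r3:5,r4:2
  c4: stall  regs: r0:Add2,r1:Add1,r2:2,r3:5,r4:2
  c5: CDB Add1=0; issue ADD r1<-Add1  regs: r0:Add2,r1:Add1,r2:2,r3:5,r4:2
  c6: CDB Add2=7; issue ADD r0<-Add2  regs: r0:Add2,r1:Add1,r2:2,r3:5,r4:2
  c7: issue MUL r3<-Mul1  regs: r0:Add2,r1:Add1,r2:2,r3:Mul1,r4:2
  c8: CDB Add1=9  regs: r0:Add2,r1:9,r2:2,r3:Mul1,r4:2
  c9: CDB Add2=14  regs: r0:14,r1:9,r2:2,r3:Mul1,r4:2
  c10: -  regs: r0:14,r1:9,r2:2,r3:Mul1,r4:2
  c11: -  regs: r0:14,r1:9,r2:2,r3:Mul1,r4:2

STATUS = VALUE 9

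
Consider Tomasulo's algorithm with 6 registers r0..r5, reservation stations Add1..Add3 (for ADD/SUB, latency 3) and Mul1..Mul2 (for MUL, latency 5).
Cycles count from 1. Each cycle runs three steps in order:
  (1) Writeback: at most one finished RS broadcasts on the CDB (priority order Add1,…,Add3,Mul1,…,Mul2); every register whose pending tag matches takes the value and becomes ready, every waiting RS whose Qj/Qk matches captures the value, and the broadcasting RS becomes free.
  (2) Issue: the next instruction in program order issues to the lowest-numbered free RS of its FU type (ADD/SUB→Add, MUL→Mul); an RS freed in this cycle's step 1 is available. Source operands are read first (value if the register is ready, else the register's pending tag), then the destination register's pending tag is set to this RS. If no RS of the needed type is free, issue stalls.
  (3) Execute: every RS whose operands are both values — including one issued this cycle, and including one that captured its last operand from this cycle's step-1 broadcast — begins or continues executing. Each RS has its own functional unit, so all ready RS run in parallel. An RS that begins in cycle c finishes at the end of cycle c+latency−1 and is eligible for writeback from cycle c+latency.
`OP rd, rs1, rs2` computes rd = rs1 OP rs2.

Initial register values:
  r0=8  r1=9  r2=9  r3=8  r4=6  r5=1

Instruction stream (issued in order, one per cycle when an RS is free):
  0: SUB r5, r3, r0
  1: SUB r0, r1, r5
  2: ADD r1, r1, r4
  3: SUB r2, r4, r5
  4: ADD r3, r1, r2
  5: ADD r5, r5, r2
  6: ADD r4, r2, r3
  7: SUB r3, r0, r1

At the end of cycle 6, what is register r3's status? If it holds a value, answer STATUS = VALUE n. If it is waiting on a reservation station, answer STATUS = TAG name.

c1: issue SUB r5<-Add1 | r0:8,r1:9,r2:9,r3:8,r4:6,r5:Add1
c2: issue SUB r0<-Add2 | r0:Add2,r1:9,r2:9,r3:8,r4:6,r5:Add1
c3: issue ADD r1<-Add3 | r0:Add2,r1:Add3,r2:9,r3:8,r4:6,r5:Add1
c4: CDB Add1=0; issue SUB r2<-Add1 | r0:Add2,r1:Add3,r2:Add1,r3:8,r4:6,r5:0
c5: stall | r0:Add2,r1:Add3,r2:Add1,r3:8,r4:6,r5:0
c6: CDB Add3=15; issue ADD r3<-Add3 | r0:Add2,r1:15,r2:Add1,r3:Add3,r4:6,r5:0

STATUS = TAG Add3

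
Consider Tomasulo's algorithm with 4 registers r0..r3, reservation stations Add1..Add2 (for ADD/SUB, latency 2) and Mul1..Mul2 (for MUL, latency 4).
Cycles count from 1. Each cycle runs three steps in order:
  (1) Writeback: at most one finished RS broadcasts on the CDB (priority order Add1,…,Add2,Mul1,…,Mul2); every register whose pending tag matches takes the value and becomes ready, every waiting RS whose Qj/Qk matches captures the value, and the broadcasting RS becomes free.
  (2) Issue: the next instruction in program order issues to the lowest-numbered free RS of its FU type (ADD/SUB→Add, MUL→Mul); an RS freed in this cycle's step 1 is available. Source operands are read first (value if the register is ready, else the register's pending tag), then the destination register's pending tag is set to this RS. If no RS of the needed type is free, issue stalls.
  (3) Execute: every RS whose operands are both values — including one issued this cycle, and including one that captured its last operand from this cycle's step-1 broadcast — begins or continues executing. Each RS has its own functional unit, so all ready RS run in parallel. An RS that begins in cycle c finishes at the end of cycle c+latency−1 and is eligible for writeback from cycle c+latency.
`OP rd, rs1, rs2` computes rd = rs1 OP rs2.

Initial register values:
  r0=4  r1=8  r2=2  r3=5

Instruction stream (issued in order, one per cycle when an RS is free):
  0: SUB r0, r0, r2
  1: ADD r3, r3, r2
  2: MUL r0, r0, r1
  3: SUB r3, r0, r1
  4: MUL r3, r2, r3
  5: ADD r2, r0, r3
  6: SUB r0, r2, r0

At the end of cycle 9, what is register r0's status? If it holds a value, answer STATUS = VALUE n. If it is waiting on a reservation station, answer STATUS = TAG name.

c1: issue SUB r0<-Add1 | r0:Add1,r1:8,r2:2,r3:5
c2: issue ADD r3<-Add2 | r0:Add1,r1:8,r2:2,r3:Add2
c3: CDB Add1=2; issue MUL r0<-Mul1 | r0:Mul1,r1:8,r2:2,r3:Add2
c4: CDB Add2=7; issue SUB r3<-Add1 | r0:Mul1,r1:8,r2:2,r3:Add1
c5: issue MUL r3<-Mul2 | r0:Mul1,r1:8,r2:2,r3:Mul2
c6: issue ADD r2<-Add2 | r0:Mul1,r1:8,r2:Add2,r3:Mul2
c7: CDB Mul1=16; stall | r0:16,r1:8,r2:Add2,r3:Mul2
c8: stall | r0:16,r1:8,r2:Add2,r3:Mul2
c9: CDB Add1=8; issue SUB r0<-Add1 | r0:Add1,r1:8,r2:Add2,r3:Mul2

STATUS = TAG Add1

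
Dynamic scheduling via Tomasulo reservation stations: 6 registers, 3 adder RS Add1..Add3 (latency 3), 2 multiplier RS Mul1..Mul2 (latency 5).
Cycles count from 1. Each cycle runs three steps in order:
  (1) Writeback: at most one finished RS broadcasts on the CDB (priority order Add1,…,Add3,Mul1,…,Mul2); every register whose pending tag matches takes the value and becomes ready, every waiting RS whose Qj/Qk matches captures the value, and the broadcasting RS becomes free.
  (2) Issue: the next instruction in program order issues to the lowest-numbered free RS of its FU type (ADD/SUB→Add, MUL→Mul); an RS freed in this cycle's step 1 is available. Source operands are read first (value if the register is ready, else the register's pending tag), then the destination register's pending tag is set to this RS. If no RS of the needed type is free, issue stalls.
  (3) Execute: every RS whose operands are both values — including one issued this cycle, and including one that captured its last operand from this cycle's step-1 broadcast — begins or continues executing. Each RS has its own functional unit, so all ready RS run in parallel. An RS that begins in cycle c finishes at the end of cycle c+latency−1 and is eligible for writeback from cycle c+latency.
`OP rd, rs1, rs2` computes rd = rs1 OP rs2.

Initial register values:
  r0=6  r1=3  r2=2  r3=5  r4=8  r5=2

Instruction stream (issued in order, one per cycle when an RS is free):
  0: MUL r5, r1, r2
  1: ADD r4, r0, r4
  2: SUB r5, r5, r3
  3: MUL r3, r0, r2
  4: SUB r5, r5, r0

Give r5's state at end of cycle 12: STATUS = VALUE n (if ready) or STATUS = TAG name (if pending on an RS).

cycle 1: issue MUL r5<-Mul1 // r0:6,r1:3,r2:2,r3:5,r4:8,r5:Mul1
cycle 2: issue ADD r4<-Add1 // r0:6,r1:3,r2:2,r3:5,r4:Add1,r5:Mul1
cycle 3: issue SUB r5<-Add2 // r0:6,r1:3,r2:2,r3:5,r4:Add1,r5:Add2
cycle 4: issue MUL r3<-Mul2 // r0:6,r1:3,r2:2,r3:Mul2,r4:Add1,r5:Add2
cycle 5: CDB Add1=14; issue SUB r5<-Add1 // r0:6,r1:3,r2:2,r3:Mul2,r4:14,r5:Add1
cycle 6: CDB Mul1=6 // r0:6,r1:3,r2:2,r3:Mul2,r4:14,r5:Add1
cycle 7: - // r0:6,r1:3,r2:2,r3:Mul2,r4:14,r5:Add1
cycle 8: - // r0:6,r1:3,r2:2,r3:Mul2,r4:14,r5:Add1
cycle 9: CDB Add2=1 // r0:6,r1:3,r2:2,r3:Mul2,r4:14,r5:Add1
cycle 10: CDB Mul2=12 // r0:6,r1:3,r2:2,r3:12,r4:14,r5:Add1
cycle 11: - // r0:6,r1:3,r2:2,r3:12,r4:14,r5:Add1
cycle 12: CDB Add1=-5 // r0:6,r1:3,r2:2,r3:12,r4:14,r5:-5

STATUS = VALUE -5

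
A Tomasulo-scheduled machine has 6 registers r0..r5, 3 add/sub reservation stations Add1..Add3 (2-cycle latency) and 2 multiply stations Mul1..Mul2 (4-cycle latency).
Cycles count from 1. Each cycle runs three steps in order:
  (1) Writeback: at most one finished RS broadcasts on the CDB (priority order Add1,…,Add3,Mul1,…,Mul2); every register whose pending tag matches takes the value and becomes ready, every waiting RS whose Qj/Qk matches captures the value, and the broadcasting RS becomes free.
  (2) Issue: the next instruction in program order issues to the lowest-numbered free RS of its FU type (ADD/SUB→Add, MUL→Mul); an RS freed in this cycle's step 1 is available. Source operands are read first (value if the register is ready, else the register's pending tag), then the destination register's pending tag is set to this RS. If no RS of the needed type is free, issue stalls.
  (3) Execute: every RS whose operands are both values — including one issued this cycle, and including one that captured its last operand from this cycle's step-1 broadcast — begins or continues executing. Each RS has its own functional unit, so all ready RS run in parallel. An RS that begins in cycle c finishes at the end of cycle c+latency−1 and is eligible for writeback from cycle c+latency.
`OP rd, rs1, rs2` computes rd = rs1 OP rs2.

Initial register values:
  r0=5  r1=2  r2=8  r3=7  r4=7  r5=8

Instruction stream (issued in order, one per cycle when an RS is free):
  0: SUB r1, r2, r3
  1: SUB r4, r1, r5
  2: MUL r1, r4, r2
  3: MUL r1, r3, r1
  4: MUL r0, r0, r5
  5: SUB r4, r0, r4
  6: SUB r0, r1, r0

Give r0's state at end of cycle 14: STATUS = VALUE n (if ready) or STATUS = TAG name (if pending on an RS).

STATUS = TAG Add2

cycle 1: issue SUB r1<-Add1 // r0:5,r1:Add1,r2:8,r3:7,r4:7,r5:8
cycle 2: issue SUB r4<-Add2 // r0:5,r1:Add1,r2:8,r3:7,r4:Add2,r5:8
cycle 3: CDB Add1=1; issue MUL r1<-Mul1 // r0:5,r1:Mul1,r2:8,r3:7,r4:Add2,r5:8
cycle 4: issue MUL r1<-Mul2 // r0:5,r1:Mul2,r2:8,r3:7,r4:Add2,r5:8
cycle 5: CDB Add2=-7; stall // r0:5,r1:Mul2,r2:8,r3:7,r4:-7,r5:8
cycle 6: stall // r0:5,r1:Mul2,r2:8,r3:7,r4:-7,r5:8
cycle 7: stall // r0:5,r1:Mul2,r2:8,r3:7,r4:-7,r5:8
cycle 8: stall // r0:5,r1:Mul2,r2:8,r3:7,r4:-7,r5:8
cycle 9: CDB Mul1=-56; issue MUL r0<-Mul1 // r0:Mul1,r1:Mul2,r2:8,r3:7,r4:-7,r5:8
cycle 10: issue SUB r4<-Add1 // r0:Mul1,r1:Mul2,r2:8,r3:7,r4:Add1,r5:8
cycle 11: issue SUB r0<-Add2 // r0:Add2,r1:Mul2,r2:8,r3:7,r4:Add1,r5:8
cycle 12: - // r0:Add2,r1:Mul2,r2:8,r3:7,r4:Add1,r5:8
cycle 13: CDB Mul1=40 // r0:Add2,r1:Mul2,r2:8,r3:7,r4:Add1,r5:8
cycle 14: CDB Mul2=-392 // r0:Add2,r1:-392,r2:8,r3:7,r4:Add1,r5:8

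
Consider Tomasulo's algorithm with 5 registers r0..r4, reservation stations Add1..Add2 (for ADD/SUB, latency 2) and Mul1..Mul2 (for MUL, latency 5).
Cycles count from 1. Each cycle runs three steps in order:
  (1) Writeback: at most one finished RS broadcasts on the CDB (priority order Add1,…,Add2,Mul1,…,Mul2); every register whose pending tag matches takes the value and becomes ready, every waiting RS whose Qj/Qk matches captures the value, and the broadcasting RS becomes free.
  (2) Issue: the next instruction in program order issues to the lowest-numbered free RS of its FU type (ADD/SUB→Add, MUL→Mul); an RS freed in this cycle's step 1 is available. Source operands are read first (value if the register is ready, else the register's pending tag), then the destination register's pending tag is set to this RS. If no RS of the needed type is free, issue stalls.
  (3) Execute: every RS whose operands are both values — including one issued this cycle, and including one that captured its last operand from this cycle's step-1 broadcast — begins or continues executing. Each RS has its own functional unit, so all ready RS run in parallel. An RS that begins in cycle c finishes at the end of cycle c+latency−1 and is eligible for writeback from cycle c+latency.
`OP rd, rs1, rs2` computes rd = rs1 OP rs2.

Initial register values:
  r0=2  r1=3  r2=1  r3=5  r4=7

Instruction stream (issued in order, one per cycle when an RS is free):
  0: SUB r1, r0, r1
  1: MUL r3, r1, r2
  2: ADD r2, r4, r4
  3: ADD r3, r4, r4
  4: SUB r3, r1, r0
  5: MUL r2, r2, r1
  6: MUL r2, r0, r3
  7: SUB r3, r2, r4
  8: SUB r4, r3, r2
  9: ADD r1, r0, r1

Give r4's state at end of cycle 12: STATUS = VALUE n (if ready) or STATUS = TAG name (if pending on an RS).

STATUS = TAG Add2

c1: issue SUB r1<-Add1 | r0:2,r1:Add1,r2:1,r3:5,r4:7
c2: issue MUL r3<-Mul1 | r0:2,r1:Add1,r2:1,r3:Mul1,r4:7
c3: CDB Add1=-1; issue ADD r2<-Add1 | r0:2,r1:-1,r2:Add1,r3:Mul1,r4:7
c4: issue ADD r3<-Add2 | r0:2,r1:-1,r2:Add1,r3:Add2,r4:7
c5: CDB Add1=14; issue SUB r3<-Add1 | r0:2,r1:-1,r2:14,r3:Add1,r4:7
c6: CDB Add2=14; issue MUL r2<-Mul2 | r0:2,r1:-1,r2:Mul2,r3:Add1,r4:7
c7: CDB Add1=-3; stall | r0:2,r1:-1,r2:Mul2,r3:-3,r4:7
c8: CDB Mul1=-1; issue MUL r2<-Mul1 | r0:2,r1:-1,r2:Mul1,r3:-3,r4:7
c9: issue SUB r3<-Add1 | r0:2,r1:-1,r2:Mul1,r3:Add1,r4:7
c10: issue SUB r4<-Add2 | r0:2,r1:-1,r2:Mul1,r3:Add1,r4:Add2
c11: CDB Mul2=-14; stall | r0:2,r1:-1,r2:Mul1,r3:Add1,r4:Add2
c12: stall | r0:2,r1:-1,r2:Mul1,r3:Add1,r4:Add2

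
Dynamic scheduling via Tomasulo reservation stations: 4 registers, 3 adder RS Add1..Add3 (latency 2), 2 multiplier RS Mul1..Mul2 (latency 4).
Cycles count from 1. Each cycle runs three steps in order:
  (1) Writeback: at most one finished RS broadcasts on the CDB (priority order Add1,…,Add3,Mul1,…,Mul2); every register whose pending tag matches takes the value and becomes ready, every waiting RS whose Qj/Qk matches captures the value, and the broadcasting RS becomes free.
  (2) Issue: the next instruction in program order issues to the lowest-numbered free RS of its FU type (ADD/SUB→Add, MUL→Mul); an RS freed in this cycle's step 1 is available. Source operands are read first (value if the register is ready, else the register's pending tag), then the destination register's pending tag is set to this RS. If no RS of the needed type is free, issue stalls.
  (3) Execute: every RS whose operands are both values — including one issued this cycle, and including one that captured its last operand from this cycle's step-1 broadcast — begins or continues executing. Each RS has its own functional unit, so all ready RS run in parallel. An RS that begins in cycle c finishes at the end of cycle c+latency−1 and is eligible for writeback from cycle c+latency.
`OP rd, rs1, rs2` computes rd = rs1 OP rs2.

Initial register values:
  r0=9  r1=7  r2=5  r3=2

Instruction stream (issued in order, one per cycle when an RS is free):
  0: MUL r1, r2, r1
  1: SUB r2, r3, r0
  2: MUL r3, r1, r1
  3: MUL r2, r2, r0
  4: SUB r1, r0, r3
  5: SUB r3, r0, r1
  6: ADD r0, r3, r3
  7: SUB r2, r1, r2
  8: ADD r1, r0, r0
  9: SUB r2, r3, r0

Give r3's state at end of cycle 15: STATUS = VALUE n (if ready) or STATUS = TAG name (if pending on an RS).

STATUS = VALUE 1225

cycle 1: issue MUL r1<-Mul1 // r0:9,r1:Mul1,r2:5,r3:2
cycle 2: issue SUB r2<-Add1 // r0:9,r1:Mul1,r2:Add1,r3:2
cycle 3: issue MUL r3<-Mul2 // r0:9,r1:Mul1,r2:Add1,r3:Mul2
cycle 4: CDB Add1=-7; stall // r0:9,r1:Mul1,r2:-7,r3:Mul2
cycle 5: CDB Mul1=35; issue MUL r2<-Mul1 // r0:9,r1:35,r2:Mul1,r3:Mul2
cycle 6: issue SUB r1<-Add1 // r0:9,r1:Add1,r2:Mul1,r3:Mul2
cycle 7: issue SUB r3<-Add2 // r0:9,r1:Add1,r2:Mul1,r3:Add2
cycle 8: issue ADD r0<-Add3 // r0:Add3,r1:Add1,r2:Mul1,r3:Add2
cycle 9: CDB Mul1=-63; stall // r0:Add3,r1:Add1,r2:-63,r3:Add2
cycle 10: CDB Mul2=1225; stall // r0:Add3,r1:Add1,r2:-63,r3:Add2
cycle 11: stall // r0:Add3,r1:Add1,r2:-63,r3:Add2
cycle 12: CDB Add1=-1216; issue SUB r2<-Add1 // r0:Add3,r1:-1216,r2:Add1,r3:Add2
cycle 13: stall // r0:Add3,r1:-1216,r2:Add1,r3:Add2
cycle 14: CDB Add1=-1153; issue ADD r1<-Add1 // r0:Add3,r1:Add1,r2:-1153,r3:Add2
cycle 15: CDB Add2=1225; issue SUB r2<-Add2 // r0:Add3,r1:Add1,r2:Add2,r3:1225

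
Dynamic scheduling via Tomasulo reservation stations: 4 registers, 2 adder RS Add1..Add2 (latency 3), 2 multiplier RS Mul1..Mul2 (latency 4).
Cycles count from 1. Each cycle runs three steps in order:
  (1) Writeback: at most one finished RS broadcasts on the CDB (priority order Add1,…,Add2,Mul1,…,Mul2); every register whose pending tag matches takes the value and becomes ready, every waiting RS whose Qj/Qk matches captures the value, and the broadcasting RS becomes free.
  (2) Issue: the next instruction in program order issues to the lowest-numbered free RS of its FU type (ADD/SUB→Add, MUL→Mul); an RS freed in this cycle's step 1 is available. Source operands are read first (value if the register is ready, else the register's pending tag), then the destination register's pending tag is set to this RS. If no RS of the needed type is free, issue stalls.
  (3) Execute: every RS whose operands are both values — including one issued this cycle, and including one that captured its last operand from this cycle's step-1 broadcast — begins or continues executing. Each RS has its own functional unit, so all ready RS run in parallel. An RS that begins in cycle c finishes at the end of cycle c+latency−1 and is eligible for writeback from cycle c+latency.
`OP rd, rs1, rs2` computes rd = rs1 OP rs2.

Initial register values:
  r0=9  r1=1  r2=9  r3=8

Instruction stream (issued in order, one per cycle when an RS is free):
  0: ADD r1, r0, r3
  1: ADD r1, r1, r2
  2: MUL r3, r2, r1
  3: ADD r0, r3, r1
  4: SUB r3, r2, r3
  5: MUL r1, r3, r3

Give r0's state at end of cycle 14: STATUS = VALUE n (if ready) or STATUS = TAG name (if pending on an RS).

c1: issue ADD r1<-Add1 | r0:9,r1:Add1,r2:9,r3:8
c2: issue ADD r1<-Add2 | r0:9,r1:Add2,r2:9,r3:8
c3: issue MUL r3<-Mul1 | r0:9,r1:Add2,r2:9,r3:Mul1
c4: CDB Add1=17; issue ADD r0<-Add1 | r0:Add1,r1:Add2,r2:9,r3:Mul1
c5: stall | r0:Add1,r1:Add2,r2:9,r3:Mul1
c6: stall | r0:Add1,r1:Add2,r2:9,r3:Mul1
c7: CDB Add2=26; issue SUB r3<-Add2 | r0:Add1,r1:26,r2:9,r3:Add2
c8: issue MUL r1<-Mul2 | r0:Add1,r1:Mul2,r2:9,r3:Add2
c9: - | r0:Add1,r1:Mul2,r2:9,r3:Add2
c10: - | r0:Add1,r1:Mul2,r2:9,r3:Add2
c11: CDB Mul1=234 | r0:Add1,r1:Mul2,r2:9,r3:Add2
c12: - | r0:Add1,r1:Mul2,r2:9,r3:Add2
c13: - | r0:Add1,r1:Mul2,r2:9,r3:Add2
c14: CDB Add1=260 | r0:260,r1:Mul2,r2:9,r3:Add2

STATUS = VALUE 260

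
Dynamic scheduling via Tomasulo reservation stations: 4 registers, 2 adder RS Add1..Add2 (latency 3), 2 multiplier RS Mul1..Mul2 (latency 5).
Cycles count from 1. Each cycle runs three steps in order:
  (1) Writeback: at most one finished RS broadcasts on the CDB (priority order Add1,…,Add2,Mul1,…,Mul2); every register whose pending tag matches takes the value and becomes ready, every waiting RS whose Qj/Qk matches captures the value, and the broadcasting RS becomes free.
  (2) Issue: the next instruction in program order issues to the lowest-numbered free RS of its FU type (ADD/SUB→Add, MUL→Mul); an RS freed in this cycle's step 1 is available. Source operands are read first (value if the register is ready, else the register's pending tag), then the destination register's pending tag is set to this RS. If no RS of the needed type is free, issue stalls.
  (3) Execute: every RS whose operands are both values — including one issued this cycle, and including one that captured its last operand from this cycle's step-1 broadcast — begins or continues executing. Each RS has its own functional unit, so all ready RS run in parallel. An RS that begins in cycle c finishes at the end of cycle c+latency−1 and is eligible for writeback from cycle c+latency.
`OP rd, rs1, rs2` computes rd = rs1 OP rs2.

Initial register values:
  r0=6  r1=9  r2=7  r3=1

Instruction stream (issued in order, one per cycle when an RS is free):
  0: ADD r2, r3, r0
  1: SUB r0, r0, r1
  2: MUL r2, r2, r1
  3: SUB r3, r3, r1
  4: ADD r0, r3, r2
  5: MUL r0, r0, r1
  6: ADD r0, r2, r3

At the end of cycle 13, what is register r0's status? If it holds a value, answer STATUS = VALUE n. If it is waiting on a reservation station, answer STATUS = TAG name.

  c1: issue ADD r2<-Add1  regs: r0:6,r1:9,r2:Add1,r3:1
  c2: issue SUB r0<-Add2  regs: r0:Add2,r1:9,r2:Add1,r3:1
  c3: issue MUL r2<-Mul1  regs: r0:Add2,r1:9,r2:Mul1,r3:1
  c4: CDB Add1=7; issue SUB r3<-Add1  regs: r0:Add2,r1:9,r2:Mul1,r3:Add1
  c5: CDB Add2=-3; issue ADD r0<-Add2  regs: r0:Add2,r1:9,r2:Mul1,r3:Add1
  c6: issue MUL r0<-Mul2  regs: r0:Mul2,r1:9,r2:Mul1,r3:Add1
  c7: CDB Add1=-8; issue ADD r0<-Add1  regs: r0:Add1,r1:9,r2:Mul1,r3:-8
  c8: -  regs: r0:Add1,r1:9,r2:Mul1,r3:-8
  c9: CDB Mul1=63  regs: r0:Add1,r1:9,r2:63,r3:-8
  c10: -  regs: r0:Add1,r1:9,r2:63,r3:-8
  c11: -  regs: r0:Add1,r1:9,r2:63,r3:-8
  c12: CDB Add1=55  regs: r0:55,r1:9,r2:63,r3:-8
  c13: CDB Add2=55  regs: r0:55,r1:9,r2:63,r3:-8

STATUS = VALUE 55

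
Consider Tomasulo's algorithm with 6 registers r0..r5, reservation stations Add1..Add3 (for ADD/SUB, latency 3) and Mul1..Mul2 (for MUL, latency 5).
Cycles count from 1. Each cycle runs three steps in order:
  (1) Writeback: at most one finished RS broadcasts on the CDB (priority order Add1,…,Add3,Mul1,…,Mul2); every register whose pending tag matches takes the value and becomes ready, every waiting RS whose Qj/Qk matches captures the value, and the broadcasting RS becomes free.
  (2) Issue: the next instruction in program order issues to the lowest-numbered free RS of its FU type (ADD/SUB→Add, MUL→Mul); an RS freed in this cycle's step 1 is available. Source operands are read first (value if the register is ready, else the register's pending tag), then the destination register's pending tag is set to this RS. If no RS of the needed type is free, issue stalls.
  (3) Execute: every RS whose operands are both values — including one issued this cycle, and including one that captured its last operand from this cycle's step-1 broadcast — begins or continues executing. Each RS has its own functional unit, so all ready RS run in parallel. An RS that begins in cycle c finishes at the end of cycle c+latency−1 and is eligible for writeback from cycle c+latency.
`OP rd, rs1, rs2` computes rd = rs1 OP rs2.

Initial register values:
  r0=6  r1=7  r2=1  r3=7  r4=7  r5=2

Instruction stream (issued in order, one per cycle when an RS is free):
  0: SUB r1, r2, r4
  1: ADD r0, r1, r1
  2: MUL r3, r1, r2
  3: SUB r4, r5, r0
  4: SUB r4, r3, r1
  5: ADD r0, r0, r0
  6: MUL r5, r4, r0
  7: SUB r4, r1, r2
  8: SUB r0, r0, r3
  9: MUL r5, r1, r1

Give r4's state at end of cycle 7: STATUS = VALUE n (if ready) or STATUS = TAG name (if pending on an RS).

STATUS = TAG Add3

cycle 1: issue SUB r1<-Add1 // r0:6,r1:Add1,r2:1,r3:7,r4:7,r5:2
cycle 2: issue ADD r0<-Add2 // r0:Add2,r1:Add1,r2:1,r3:7,r4:7,r5:2
cycle 3: issue MUL r3<-Mul1 // r0:Add2,r1:Add1,r2:1,r3:Mul1,r4:7,r5:2
cycle 4: CDB Add1=-6; issue SUB r4<-Add1 // r0:Add2,r1:-6,r2:1,r3:Mul1,r4:Add1,r5:2
cycle 5: issue SUB r4<-Add3 // r0:Add2,r1:-6,r2:1,r3:Mul1,r4:Add3,r5:2
cycle 6: stall // r0:Add2,r1:-6,r2:1,r3:Mul1,r4:Add3,r5:2
cycle 7: CDB Add2=-12; issue ADD r0<-Add2 // r0:Add2,r1:-6,r2:1,r3:Mul1,r4:Add3,r5:2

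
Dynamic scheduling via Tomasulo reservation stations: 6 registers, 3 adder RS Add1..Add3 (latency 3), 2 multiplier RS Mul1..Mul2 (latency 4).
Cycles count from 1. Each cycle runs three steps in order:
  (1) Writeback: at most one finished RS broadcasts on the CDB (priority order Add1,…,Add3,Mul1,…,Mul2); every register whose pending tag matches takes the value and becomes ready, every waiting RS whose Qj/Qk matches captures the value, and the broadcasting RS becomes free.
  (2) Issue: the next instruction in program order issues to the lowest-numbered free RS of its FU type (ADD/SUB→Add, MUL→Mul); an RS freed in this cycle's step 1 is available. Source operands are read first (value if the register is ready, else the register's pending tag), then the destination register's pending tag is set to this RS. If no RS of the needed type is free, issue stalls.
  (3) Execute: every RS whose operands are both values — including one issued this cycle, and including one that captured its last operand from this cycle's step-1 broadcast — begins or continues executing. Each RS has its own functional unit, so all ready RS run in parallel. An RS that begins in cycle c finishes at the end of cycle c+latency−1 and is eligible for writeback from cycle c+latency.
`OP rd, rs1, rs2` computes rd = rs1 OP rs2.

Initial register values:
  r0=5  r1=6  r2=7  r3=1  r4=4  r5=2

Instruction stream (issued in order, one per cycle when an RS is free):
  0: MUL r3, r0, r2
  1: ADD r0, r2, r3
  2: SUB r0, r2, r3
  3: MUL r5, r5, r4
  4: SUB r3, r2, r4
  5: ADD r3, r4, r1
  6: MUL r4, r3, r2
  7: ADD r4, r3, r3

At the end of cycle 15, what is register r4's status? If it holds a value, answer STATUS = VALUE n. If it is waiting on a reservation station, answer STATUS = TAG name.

STATUS = VALUE 20

c1: issue MUL r3<-Mul1 | r0:5,r1:6,r2:7,r3:Mul1,r4:4,r5:2
c2: issue ADD r0<-Add1 | r0:Add1,r1:6,r2:7,r3:Mul1,r4:4,r5:2
c3: issue SUB r0<-Add2 | r0:Add2,r1:6,r2:7,r3:Mul1,r4:4,r5:2
c4: issue MUL r5<-Mul2 | r0:Add2,r1:6,r2:7,r3:Mul1,r4:4,r5:Mul2
c5: CDB Mul1=35; issue SUB r3<-Add3 | r0:Add2,r1:6,r2:7,r3:Add3,r4:4,r5:Mul2
c6: stall | r0:Add2,r1:6,r2:7,r3:Add3,r4:4,r5:Mul2
c7: stall | r0:Add2,r1:6,r2:7,r3:Add3,r4:4,r5:Mul2
c8: CDB Add1=42; issue ADD r3<-Add1 | r0:Add2,r1:6,r2:7,r3:Add1,r4:4,r5:Mul2
c9: CDB Add2=-28; issue MUL r4<-Mul1 | r0:-28,r1:6,r2:7,r3:Add1,r4:Mul1,r5:Mul2
c10: CDB Add3=3; issue ADD r4<-Add2 | r0:-28,r1:6,r2:7,r3:Add1,r4:Add2,r5:Mul2
c11: CDB Add1=10 | r0:-28,r1:6,r2:7,r3:10,r4:Add2,r5:Mul2
c12: CDB Mul2=8 | r0:-28,r1:6,r2:7,r3:10,r4:Add2,r5:8
c13: - | r0:-28,r1:6,r2:7,r3:10,r4:Add2,r5:8
c14: CDB Add2=20 | r0:-28,r1:6,r2:7,r3:10,r4:20,r5:8
c15: CDB Mul1=70 | r0:-28,r1:6,r2:7,r3:10,r4:20,r5:8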